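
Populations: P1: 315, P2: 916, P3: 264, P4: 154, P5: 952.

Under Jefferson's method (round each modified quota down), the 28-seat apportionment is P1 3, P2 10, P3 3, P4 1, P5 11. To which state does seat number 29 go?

P2

Priority for the next seat is population ÷ (current seats + 1).
Priorities: P1 78.750, P2 83.273, P3 66.000, P4 77.000, P5 79.333.
Highest priority: P2.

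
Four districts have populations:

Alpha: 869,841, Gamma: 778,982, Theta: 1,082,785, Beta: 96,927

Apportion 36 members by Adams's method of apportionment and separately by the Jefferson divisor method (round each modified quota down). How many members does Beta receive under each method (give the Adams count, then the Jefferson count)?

2 and 1

Adams: Alpha 11, Gamma 10, Theta 13, Beta 2.
Jefferson: Alpha 11, Gamma 10, Theta 14, Beta 1.
Beta gets 2 under Adams and 1 under Jefferson.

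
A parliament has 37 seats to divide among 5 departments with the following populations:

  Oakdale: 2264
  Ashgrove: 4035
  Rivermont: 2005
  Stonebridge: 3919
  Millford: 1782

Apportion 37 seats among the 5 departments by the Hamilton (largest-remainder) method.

Total 14005; standard divisor 14005/37 ≈ 378.514.
Standard quotas: Oakdale 5.981, Ashgrove 10.660, Rivermont 5.297, Stonebridge 10.354, Millford 4.708.
Lower quotas: Oakdale 5, Ashgrove 10, Rivermont 5, Stonebridge 10, Millford 4 (sum 34, leaving 3 seats).
Remainders in descending order: Oakdale 0.981, Millford 0.708, Ashgrove 0.660, Stonebridge 0.354, Rivermont 0.297.
The surplus seats go to Oakdale, Millford, Ashgrove.

Oakdale: 6, Ashgrove: 11, Rivermont: 5, Stonebridge: 10, Millford: 5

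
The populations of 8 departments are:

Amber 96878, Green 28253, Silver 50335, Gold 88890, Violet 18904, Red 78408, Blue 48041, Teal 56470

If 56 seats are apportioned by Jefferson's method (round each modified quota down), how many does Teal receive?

Standard divisor 466179/56 ≈ 8324.625; standard quotas: Amber 11.638, Green 3.394, Silver 6.047, Gold 10.678, Violet 2.271, Red 9.419, Blue 5.771, Teal 6.783.
Rounding down gives 11, 3, 6, 10, 2, 9, 5, 6 = 52 seats, so the divisor must be adjusted.
With modified divisor 7900: modified quotas Amber 12.263, Green 3.576, Silver 6.372, Gold 11.252, Violet 2.393, Red 9.925, Blue 6.081, Teal 7.148.
Rounding down: Amber 12, Green 3, Silver 6, Gold 11, Violet 2, Red 9, Blue 6, Teal 7 (total 56).
Teal receives 7.

7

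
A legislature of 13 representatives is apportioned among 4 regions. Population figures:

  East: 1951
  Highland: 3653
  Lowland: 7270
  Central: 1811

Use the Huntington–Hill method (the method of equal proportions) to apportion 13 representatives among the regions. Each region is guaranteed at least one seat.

With divisor 1201: modified quotas East 1.624, Highland 3.042, Lowland 6.053, Central 1.508.
Geometric-mean thresholds: East √(1·2)=1.414, Highland √(3·4)=3.464, Lowland √(6·7)=6.481, Central √(1·2)=1.414.
Each quota rounded against its threshold gives East 2, Highland 3, Lowland 6, Central 2 (total 13).

East 2; Highland 3; Lowland 6; Central 2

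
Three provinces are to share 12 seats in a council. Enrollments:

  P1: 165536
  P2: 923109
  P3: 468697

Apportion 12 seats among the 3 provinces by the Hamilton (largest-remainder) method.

The standard divisor is 1557342/12 ≈ 129778.5.
Standard quotas: P1 1.2755, P2 7.1130, P3 3.6115.
Lower quotas: P1 1, P2 7, P3 3 (sum 11, leaving 1 seat).
Remainders in descending order: P3 0.6115, P1 0.2755, P2 0.1130.
The surplus seat goes to P3.

P1=1, P2=7, P3=4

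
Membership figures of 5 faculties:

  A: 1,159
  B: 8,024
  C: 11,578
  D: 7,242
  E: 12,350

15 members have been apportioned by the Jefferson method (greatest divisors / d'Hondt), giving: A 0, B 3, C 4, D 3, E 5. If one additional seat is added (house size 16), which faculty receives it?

C

Priority for the next seat is population ÷ (current seats + 1).
Priorities: A 1159.000, B 2006.000, C 2315.600, D 1810.500, E 2058.333.
Highest priority: C.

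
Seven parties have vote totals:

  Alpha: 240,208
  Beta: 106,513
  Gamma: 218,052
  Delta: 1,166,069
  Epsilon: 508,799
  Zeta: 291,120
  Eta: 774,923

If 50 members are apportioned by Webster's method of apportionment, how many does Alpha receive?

4

Standard divisor 3305684/50 ≈ 66113.68; standard quotas: Alpha 3.633, Beta 1.611, Gamma 3.298, Delta 17.637, Epsilon 7.696, Zeta 4.403, Eta 11.721.
Rounding to the nearest integer gives 4, 2, 3, 18, 8, 4, 12 = 51 seats, so the divisor must be adjusted.
With modified divisor 67000: modified quotas Alpha 3.585, Beta 1.590, Gamma 3.255, Delta 17.404, Epsilon 7.594, Zeta 4.345, Eta 11.566.
Rounding to the nearest integer: Alpha 4, Beta 2, Gamma 3, Delta 17, Epsilon 8, Zeta 4, Eta 12 (total 50).
Alpha receives 4.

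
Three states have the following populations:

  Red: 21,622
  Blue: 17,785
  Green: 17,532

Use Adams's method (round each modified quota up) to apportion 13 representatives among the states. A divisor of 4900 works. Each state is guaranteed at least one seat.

Red 5, Blue 4, Green 4

With modified divisor 4900: modified quotas Red 4.413, Blue 3.630, Green 3.578.
Rounding up: Red 5, Blue 4, Green 4 (total 13).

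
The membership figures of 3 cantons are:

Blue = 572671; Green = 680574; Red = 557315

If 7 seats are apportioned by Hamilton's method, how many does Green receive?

Standard divisor: 1810560 ÷ 7 ≈ 258651.429.
Standard quotas: Blue 2.2141, Green 2.6312, Red 2.1547.
Lower quotas: Blue 2, Green 2, Red 2 (sum 6, leaving 1 seat).
Remainders in descending order: Green 0.6312, Blue 0.2141, Red 0.1547.
The surplus seat goes to Green.
Green receives 3.

3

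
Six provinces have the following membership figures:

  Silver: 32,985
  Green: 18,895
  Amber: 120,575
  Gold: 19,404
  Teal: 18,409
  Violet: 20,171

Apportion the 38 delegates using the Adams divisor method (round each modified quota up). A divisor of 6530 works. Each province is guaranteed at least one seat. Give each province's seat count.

Silver: 6; Green: 3; Amber: 19; Gold: 3; Teal: 3; Violet: 4

With modified divisor 6530: modified quotas Silver 5.051, Green 2.894, Amber 18.465, Gold 2.972, Teal 2.819, Violet 3.089.
Rounding up: Silver 6, Green 3, Amber 19, Gold 3, Teal 3, Violet 4 (total 38).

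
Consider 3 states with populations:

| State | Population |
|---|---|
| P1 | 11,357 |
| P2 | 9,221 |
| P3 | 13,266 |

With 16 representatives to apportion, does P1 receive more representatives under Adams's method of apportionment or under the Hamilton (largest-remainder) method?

Adams: P1 5, P2 5, P3 6.
Hamilton: P1 6, P2 4, P3 6.
P1 gets 5 under Adams and 6 under Hamilton.

Hamilton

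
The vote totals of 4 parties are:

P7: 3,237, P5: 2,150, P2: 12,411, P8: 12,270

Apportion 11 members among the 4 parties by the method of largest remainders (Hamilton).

Standard divisor: 30068 ÷ 11 ≈ 2733.455.
Standard quotas: P7 1.1842, P5 0.7866, P2 4.5404, P8 4.4888.
Lower quotas: P7 1, P5 0, P2 4, P8 4 (sum 9, leaving 2 seats).
Remainders in descending order: P5 0.7866, P2 0.5404, P8 0.4888, P7 0.1842.
Largest remainders: P5, P2 receive the extra seats.

P7 1, P5 1, P2 5, P8 4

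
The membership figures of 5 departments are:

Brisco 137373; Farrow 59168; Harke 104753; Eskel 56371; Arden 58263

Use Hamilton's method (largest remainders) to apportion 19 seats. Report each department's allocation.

Total 415928; standard divisor 415928/19 ≈ 21890.947.
Standard quotas: Brisco 6.2753, Farrow 2.7029, Harke 4.7852, Eskel 2.5751, Arden 2.6615.
Lower quotas: Brisco 6, Farrow 2, Harke 4, Eskel 2, Arden 2 (sum 16, leaving 3 seats).
Remainders in descending order: Harke 0.7852, Farrow 0.7029, Arden 0.6615, Eskel 0.5751, Brisco 0.2753.
The surplus seats go to Harke, Farrow, Arden.

Brisco 6; Farrow 3; Harke 5; Eskel 2; Arden 3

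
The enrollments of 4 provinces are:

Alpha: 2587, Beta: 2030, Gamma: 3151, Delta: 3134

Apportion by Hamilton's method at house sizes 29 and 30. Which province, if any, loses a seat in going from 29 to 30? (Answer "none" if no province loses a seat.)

Beta

At 29 seats: Alpha 7, Beta 6, Gamma 8, Delta 8.
At 30 seats: Alpha 7, Beta 5, Gamma 9, Delta 9.
Beta drops from 6 to 5.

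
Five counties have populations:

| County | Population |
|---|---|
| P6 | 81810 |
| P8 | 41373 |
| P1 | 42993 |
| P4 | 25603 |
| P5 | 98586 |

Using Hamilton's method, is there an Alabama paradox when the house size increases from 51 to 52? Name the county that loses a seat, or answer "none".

At 51 seats: P6 14, P8 7, P1 8, P4 5, P5 17.
At 52 seats: P6 15, P8 7, P1 8, P4 4, P5 18.
P4 drops from 5 to 4.

P4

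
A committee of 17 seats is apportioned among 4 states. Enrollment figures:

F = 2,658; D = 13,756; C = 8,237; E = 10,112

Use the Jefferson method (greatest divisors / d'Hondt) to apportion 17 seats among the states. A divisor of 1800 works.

F=1; D=7; C=4; E=5

With modified divisor 1800: modified quotas F 1.477, D 7.642, C 4.576, E 5.618.
Rounding down: F 1, D 7, C 4, E 5 (total 17).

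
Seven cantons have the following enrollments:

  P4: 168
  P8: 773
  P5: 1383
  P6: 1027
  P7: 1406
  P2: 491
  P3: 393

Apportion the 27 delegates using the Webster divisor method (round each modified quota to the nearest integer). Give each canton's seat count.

P4: 1, P8: 4, P5: 6, P6: 5, P7: 7, P2: 2, P3: 2

Standard divisor 5641/27 ≈ 208.926; standard quotas: P4 0.804, P8 3.700, P5 6.620, P6 4.916, P7 6.730, P2 2.350, P3 1.881.
Rounding to the nearest integer gives 1, 4, 7, 5, 7, 2, 2 = 28 seats, so the divisor must be adjusted.
With modified divisor 215: modified quotas P4 0.781, P8 3.595, P5 6.433, P6 4.777, P7 6.540, P2 2.284, P3 1.828.
Rounding to the nearest integer: P4 1, P8 4, P5 6, P6 5, P7 7, P2 2, P3 2 (total 27).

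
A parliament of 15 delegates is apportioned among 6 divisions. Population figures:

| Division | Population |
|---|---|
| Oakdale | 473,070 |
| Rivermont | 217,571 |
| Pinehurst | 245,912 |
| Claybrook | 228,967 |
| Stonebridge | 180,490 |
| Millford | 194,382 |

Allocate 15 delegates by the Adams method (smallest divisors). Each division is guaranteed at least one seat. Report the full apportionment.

Oakdale: 4, Rivermont: 2, Pinehurst: 3, Claybrook: 2, Stonebridge: 2, Millford: 2

Standard divisor 1540392/15 ≈ 102692.8; standard quotas: Oakdale 4.607, Rivermont 2.119, Pinehurst 2.395, Claybrook 2.230, Stonebridge 1.758, Millford 1.893.
Rounding up gives 5, 3, 3, 3, 2, 2 = 18 seats, so the divisor must be adjusted.
With modified divisor 120600: modified quotas Oakdale 3.923, Rivermont 1.804, Pinehurst 2.039, Claybrook 1.899, Stonebridge 1.497, Millford 1.612.
Rounding up: Oakdale 4, Rivermont 2, Pinehurst 3, Claybrook 2, Stonebridge 2, Millford 2 (total 15).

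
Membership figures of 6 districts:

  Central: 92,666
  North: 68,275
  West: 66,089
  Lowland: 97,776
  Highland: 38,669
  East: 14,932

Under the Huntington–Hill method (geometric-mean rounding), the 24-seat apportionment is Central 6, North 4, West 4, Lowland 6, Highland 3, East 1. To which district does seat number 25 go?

Priority for the next seat is population ÷ (√(s·(s+1))).
Priorities: Central 14298.674, North 15266.754, West 14777.950, Lowland 15087.164, Highland 11162.779, East 10558.518.
Highest priority: North.

North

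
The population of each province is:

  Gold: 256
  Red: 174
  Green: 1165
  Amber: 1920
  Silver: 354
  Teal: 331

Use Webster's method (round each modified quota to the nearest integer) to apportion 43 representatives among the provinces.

Gold=3, Red=2, Green=12, Amber=19, Silver=4, Teal=3

Standard divisor 4200/43 ≈ 97.674; standard quotas: Gold 2.621, Red 1.781, Green 11.927, Amber 19.657, Silver 3.624, Teal 3.389.
Rounding to the nearest integer gives 3, 2, 12, 20, 4, 3 = 44 seats, so the divisor must be adjusted.
With modified divisor 100: modified quotas Gold 2.560, Red 1.740, Green 11.650, Amber 19.200, Silver 3.540, Teal 3.310.
Rounding to the nearest integer: Gold 3, Red 2, Green 12, Amber 19, Silver 4, Teal 3 (total 43).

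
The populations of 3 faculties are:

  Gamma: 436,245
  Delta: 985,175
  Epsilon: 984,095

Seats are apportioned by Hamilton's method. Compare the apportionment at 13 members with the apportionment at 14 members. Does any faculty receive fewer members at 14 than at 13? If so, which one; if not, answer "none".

At 13 seats: Gamma 3, Delta 5, Epsilon 5.
At 14 seats: Gamma 2, Delta 6, Epsilon 6.
Gamma drops from 3 to 2.

Gamma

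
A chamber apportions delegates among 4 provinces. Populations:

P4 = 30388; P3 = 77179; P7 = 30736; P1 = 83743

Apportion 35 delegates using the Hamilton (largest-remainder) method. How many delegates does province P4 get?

5

Standard divisor: 222046 ÷ 35 ≈ 6344.171.
Standard quotas: P4 4.7899, P3 12.1653, P7 4.8448, P1 13.2000.
Lower quotas: P4 4, P3 12, P7 4, P1 13 (sum 33, leaving 2 seats).
Remainders in descending order: P7 0.8448, P4 0.7899, P1 0.2000, P3 0.1653.
The surplus seats go to P7, P4.
P4 receives 5.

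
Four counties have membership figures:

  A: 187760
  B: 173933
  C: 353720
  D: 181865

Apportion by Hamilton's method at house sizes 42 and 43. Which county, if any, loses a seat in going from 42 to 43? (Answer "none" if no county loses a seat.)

At 42 seats: A 9, B 8, C 17, D 8.
At 43 seats: A 9, B 8, C 17, D 9.
No county's allocation decreased.

none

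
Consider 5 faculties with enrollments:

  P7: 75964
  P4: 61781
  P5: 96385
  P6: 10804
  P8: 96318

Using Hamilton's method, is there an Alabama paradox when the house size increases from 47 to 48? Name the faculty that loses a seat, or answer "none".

P6

At 47 seats: P7 10, P4 9, P5 13, P6 2, P8 13.
At 48 seats: P7 11, P4 9, P5 14, P6 1, P8 13.
P6 drops from 2 to 1.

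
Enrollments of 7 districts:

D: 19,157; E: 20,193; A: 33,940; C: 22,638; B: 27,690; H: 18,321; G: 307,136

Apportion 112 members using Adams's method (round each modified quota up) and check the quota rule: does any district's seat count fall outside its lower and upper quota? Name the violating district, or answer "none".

Standard quotas: D 4.778, E 5.036, A 8.465, C 5.646, B 6.906, H 4.569, G 76.600.
Adams allocation: D 5, E 5, A 9, C 6, B 7, H 5, G 75.
G has quota 76.600 (lower 76, upper 77) but receives 75 — outside the quota interval.

G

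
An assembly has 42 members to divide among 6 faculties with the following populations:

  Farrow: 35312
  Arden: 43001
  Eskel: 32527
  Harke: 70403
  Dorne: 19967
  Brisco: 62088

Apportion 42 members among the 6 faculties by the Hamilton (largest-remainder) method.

The standard divisor is 263298/42 = 6269.
Standard quotas: Farrow 5.6328, Arden 6.8593, Eskel 5.1885, Harke 11.2303, Dorne 3.1850, Brisco 9.9040.
Lower quotas: Farrow 5, Arden 6, Eskel 5, Harke 11, Dorne 3, Brisco 9 (sum 39, leaving 3 seats).
Remainders in descending order: Brisco 0.9040, Arden 0.8593, Farrow 0.6328, Harke 0.2303, Eskel 0.1885, Dorne 0.1850.
Largest remainders: Brisco, Arden, Farrow receive the extra seats.

Farrow 6, Arden 7, Eskel 5, Harke 11, Dorne 3, Brisco 10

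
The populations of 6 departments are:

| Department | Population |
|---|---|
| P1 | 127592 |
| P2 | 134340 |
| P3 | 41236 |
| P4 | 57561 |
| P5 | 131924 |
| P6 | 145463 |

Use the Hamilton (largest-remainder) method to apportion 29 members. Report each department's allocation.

Total 638116; standard divisor 638116/29 = 22004.
Standard quotas: P1 5.7986, P2 6.1053, P3 1.8740, P4 2.6159, P5 5.9955, P6 6.6108.
Lower quotas: P1 5, P2 6, P3 1, P4 2, P5 5, P6 6 (sum 25, leaving 4 seats).
Remainders in descending order: P5 0.9955, P3 0.8740, P1 0.7986, P4 0.6159, P6 0.6108, P2 0.1053.
The surplus seats go to P5, P3, P1, P4.

P1: 6, P2: 6, P3: 2, P4: 3, P5: 6, P6: 6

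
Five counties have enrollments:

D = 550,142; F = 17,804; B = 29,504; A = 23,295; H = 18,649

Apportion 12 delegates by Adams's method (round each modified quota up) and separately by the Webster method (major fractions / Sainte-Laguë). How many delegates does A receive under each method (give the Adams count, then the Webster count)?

1 and 0

Adams: D 8, F 1, B 1, A 1, H 1.
Webster: D 11, F 0, B 1, A 0, H 0.
A gets 1 under Adams and 0 under Webster.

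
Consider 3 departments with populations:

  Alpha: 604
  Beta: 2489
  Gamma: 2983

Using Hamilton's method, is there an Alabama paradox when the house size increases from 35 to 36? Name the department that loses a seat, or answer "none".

Alpha

At 35 seats: Alpha 4, Beta 14, Gamma 17.
At 36 seats: Alpha 3, Beta 15, Gamma 18.
Alpha drops from 4 to 3.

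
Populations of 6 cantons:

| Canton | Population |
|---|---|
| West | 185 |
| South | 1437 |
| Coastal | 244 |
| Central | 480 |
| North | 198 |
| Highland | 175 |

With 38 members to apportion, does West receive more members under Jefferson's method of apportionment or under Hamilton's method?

Hamilton

Jefferson: West 2, South 21, Coastal 3, Central 7, North 3, Highland 2.
Hamilton: West 3, South 20, Coastal 3, Central 7, North 3, Highland 2.
West gets 2 under Jefferson and 3 under Hamilton.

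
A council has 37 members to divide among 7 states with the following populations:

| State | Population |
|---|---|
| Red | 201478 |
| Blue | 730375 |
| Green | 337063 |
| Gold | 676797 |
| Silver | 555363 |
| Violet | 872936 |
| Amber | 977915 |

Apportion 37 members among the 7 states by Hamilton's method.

Red=2, Blue=6, Green=3, Gold=6, Silver=5, Violet=7, Amber=8

The standard divisor is 4351927/37 ≈ 117619.649.
Standard quotas: Red 1.7130, Blue 6.2096, Green 2.8657, Gold 5.7541, Silver 4.7217, Violet 7.4217, Amber 8.3142.
Lower quotas: Red 1, Blue 6, Green 2, Gold 5, Silver 4, Violet 7, Amber 8 (sum 33, leaving 4 seats).
Remainders in descending order: Green 0.8657, Gold 0.7541, Silver 0.7217, Red 0.7130, Violet 0.4217, Amber 0.3142, Blue 0.2096.
Largest remainders: Green, Gold, Silver, Red receive the extra seats.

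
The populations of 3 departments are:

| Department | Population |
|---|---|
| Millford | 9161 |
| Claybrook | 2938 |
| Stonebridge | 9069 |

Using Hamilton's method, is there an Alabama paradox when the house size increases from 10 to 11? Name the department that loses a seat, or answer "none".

Claybrook

At 10 seats: Millford 4, Claybrook 2, Stonebridge 4.
At 11 seats: Millford 5, Claybrook 1, Stonebridge 5.
Claybrook drops from 2 to 1.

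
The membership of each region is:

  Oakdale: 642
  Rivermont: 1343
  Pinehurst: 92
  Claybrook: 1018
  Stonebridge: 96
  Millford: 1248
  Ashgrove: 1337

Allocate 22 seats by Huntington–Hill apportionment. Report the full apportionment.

With divisor 286: modified quotas Oakdale 2.245, Rivermont 4.696, Pinehurst 0.322, Claybrook 3.559, Stonebridge 0.336, Millford 4.364, Ashgrove 4.675.
Geometric-mean thresholds: Oakdale √(2·3)=2.449, Rivermont √(4·5)=4.472, Pinehurst (min 1), Claybrook √(3·4)=3.464, Stonebridge (min 1), Millford √(4·5)=4.472, Ashgrove √(4·5)=4.472.
Each quota rounded against its threshold gives Oakdale 2, Rivermont 5, Pinehurst 1, Claybrook 4, Stonebridge 1, Millford 4, Ashgrove 5 (total 22).

Oakdale: 2, Rivermont: 5, Pinehurst: 1, Claybrook: 4, Stonebridge: 1, Millford: 4, Ashgrove: 5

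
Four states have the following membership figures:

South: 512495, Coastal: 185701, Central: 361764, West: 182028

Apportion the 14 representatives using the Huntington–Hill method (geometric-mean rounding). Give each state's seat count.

With divisor 87231: modified quotas South 5.875, Coastal 2.129, Central 4.147, West 2.087.
Geometric-mean thresholds: South √(5·6)=5.477, Coastal √(2·3)=2.449, Central √(4·5)=4.472, West √(2·3)=2.449.
Each quota rounded against its threshold gives South 6, Coastal 2, Central 4, West 2 (total 14).

South=6; Coastal=2; Central=4; West=2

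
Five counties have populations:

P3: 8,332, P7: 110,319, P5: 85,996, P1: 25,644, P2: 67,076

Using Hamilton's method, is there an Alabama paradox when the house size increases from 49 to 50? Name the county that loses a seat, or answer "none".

P3

At 49 seats: P3 2, P7 18, P5 14, P1 4, P2 11.
At 50 seats: P3 1, P7 19, P5 15, P1 4, P2 11.
P3 drops from 2 to 1.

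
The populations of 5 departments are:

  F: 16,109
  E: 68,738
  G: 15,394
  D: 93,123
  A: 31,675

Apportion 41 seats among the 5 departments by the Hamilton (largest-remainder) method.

F 3, E 12, G 3, D 17, A 6

Total 225039; standard divisor 225039/41 ≈ 5488.756.
Standard quotas: F 2.9349, E 12.5234, G 2.8046, D 16.9661, A 5.7709.
Lower quotas: F 2, E 12, G 2, D 16, A 5 (sum 37, leaving 4 seats).
Remainders in descending order: D 0.9661, F 0.9349, G 0.8046, A 0.7709, E 0.5234.
The surplus seats go to D, F, G, A.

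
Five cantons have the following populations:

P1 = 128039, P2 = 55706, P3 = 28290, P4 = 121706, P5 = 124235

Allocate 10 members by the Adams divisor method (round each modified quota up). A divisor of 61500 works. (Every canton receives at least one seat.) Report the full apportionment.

P1: 3, P2: 1, P3: 1, P4: 2, P5: 3

With modified divisor 61500: modified quotas P1 2.082, P2 0.906, P3 0.460, P4 1.979, P5 2.020.
Rounding up: P1 3, P2 1, P3 1, P4 2, P5 3 (total 10).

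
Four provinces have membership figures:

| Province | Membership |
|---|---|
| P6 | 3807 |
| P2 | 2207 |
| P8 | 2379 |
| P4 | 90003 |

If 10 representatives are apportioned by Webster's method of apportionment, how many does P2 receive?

Standard divisor 98396/10 ≈ 9839.6; standard quotas: P6 0.387, P2 0.224, P8 0.242, P4 9.147.
Rounding to the nearest integer gives 0, 0, 0, 9 = 9 seats, so the divisor must be adjusted.
With modified divisor 9000: modified quotas P6 0.423, P2 0.245, P8 0.264, P4 10.000.
Rounding to the nearest integer: P6 0, P2 0, P8 0, P4 10 (total 10).
P2 receives 0.

0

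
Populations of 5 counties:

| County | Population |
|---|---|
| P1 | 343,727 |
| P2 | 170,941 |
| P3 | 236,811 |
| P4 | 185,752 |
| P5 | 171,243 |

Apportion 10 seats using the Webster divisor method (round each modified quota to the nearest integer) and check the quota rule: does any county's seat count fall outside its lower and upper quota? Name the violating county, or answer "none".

Standard quotas: P1 3.101, P2 1.542, P3 2.136, P4 1.676, P5 1.545.
Webster allocation: P1 3, P2 1, P3 2, P4 2, P5 2.
Every allocation lies between the lower and upper quota.

none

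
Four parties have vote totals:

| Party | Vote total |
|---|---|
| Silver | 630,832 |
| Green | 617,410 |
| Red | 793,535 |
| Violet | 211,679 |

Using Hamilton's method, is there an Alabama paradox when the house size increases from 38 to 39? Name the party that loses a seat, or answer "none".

At 38 seats: Silver 11, Green 10, Red 13, Violet 4.
At 39 seats: Silver 11, Green 11, Red 14, Violet 3.
Violet drops from 4 to 3.

Violet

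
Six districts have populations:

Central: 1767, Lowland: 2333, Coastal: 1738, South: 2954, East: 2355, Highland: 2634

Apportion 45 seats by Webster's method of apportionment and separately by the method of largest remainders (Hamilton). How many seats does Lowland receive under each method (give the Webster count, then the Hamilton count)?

8 and 7

Webster: Central 6, Lowland 8, Coastal 6, South 9, East 8, Highland 8.
Hamilton: Central 6, Lowland 7, Coastal 6, South 10, East 8, Highland 8.
Lowland gets 8 under Webster and 7 under Hamilton.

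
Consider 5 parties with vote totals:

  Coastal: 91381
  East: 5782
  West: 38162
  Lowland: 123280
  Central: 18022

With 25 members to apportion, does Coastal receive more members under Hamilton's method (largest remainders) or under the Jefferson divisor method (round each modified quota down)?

Jefferson

Hamilton: Coastal 8, East 1, West 3, Lowland 11, Central 2.
Jefferson: Coastal 9, East 0, West 3, Lowland 12, Central 1.
Coastal gets 8 under Hamilton and 9 under Jefferson.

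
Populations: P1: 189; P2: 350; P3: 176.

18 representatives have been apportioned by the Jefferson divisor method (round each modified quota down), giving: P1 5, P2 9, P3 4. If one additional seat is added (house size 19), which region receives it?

Priority for the next seat is population ÷ (current seats + 1).
Priorities: P1 31.500, P2 35.000, P3 35.200.
Highest priority: P3.

P3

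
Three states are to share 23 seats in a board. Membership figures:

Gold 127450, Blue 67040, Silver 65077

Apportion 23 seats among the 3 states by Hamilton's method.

Gold=11, Blue=6, Silver=6

Total 259567; standard divisor 259567/23 ≈ 11285.522.
Standard quotas: Gold 11.2932, Blue 5.9404, Silver 5.7664.
Lower quotas: Gold 11, Blue 5, Silver 5 (sum 21, leaving 2 seats).
Remainders in descending order: Blue 0.9404, Silver 0.7664, Gold 0.2932.
The surplus seats go to Blue, Silver.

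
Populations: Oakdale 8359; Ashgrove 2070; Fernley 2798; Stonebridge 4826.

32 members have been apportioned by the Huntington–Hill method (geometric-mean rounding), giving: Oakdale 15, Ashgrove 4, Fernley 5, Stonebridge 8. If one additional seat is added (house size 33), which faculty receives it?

Priority for the next seat is population ÷ (√(s·(s+1))).
Priorities: Oakdale 539.571, Ashgrove 462.866, Fernley 510.843, Stonebridge 568.750.
Highest priority: Stonebridge.

Stonebridge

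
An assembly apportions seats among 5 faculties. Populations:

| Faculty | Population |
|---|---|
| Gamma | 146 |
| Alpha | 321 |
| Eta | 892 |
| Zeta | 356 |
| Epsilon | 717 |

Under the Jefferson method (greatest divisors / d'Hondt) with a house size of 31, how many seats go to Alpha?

Standard divisor 2432/31 ≈ 78.452; standard quotas: Gamma 1.861, Alpha 4.092, Eta 11.370, Zeta 4.538, Epsilon 9.139.
Rounding down gives 1, 4, 11, 4, 9 = 29 seats, so the divisor must be adjusted.
With modified divisor 72: modified quotas Gamma 2.028, Alpha 4.458, Eta 12.389, Zeta 4.944, Epsilon 9.958.
Rounding down: Gamma 2, Alpha 4, Eta 12, Zeta 4, Epsilon 9 (total 31).
Alpha receives 4.

4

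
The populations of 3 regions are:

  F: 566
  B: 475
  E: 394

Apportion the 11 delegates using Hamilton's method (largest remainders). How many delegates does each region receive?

Standard divisor: 1435 ÷ 11 ≈ 130.455.
Standard quotas: F 4.339, B 3.641, E 3.020.
Lower quotas: F 4, B 3, E 3 (sum 10, leaving 1 seat).
Remainders in descending order: B 0.641, F 0.339, E 0.020.
Largest remainder: B receives the extra seat.

F 4; B 4; E 3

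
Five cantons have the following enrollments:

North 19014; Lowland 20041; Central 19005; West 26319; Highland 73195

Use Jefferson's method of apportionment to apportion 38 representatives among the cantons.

Standard divisor 157574/38 ≈ 4146.684; standard quotas: North 4.585, Lowland 4.833, Central 4.583, West 6.347, Highland 17.651.
Rounding down gives 4, 4, 4, 6, 17 = 35 seats, so the divisor must be adjusted.
With modified divisor 3830: modified quotas North 4.964, Lowland 5.233, Central 4.962, West 6.872, Highland 19.111.
Rounding down: North 4, Lowland 5, Central 4, West 6, Highland 19 (total 38).

North 4; Lowland 5; Central 4; West 6; Highland 19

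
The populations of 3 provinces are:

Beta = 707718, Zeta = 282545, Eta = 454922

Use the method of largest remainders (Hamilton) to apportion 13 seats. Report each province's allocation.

The standard divisor is 1445185/13 ≈ 111168.077.
Standard quotas: Beta 6.3662, Zeta 2.5416, Eta 4.0922.
Lower quotas: Beta 6, Zeta 2, Eta 4 (sum 12, leaving 1 seat).
Remainders in descending order: Zeta 0.5416, Beta 0.3662, Eta 0.0922.
The surplus seat goes to Zeta.

Beta 6, Zeta 3, Eta 4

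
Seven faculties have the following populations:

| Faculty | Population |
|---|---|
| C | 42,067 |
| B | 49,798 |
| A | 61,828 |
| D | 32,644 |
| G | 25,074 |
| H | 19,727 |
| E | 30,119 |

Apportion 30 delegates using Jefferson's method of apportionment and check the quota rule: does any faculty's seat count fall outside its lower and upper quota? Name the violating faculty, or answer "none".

Standard quotas: C 4.831, B 5.718, A 7.100, D 3.748, G 2.879, H 2.265, E 3.459.
Jefferson allocation: C 5, B 6, A 7, D 4, G 3, H 2, E 3.
Every allocation lies between the lower and upper quota.

none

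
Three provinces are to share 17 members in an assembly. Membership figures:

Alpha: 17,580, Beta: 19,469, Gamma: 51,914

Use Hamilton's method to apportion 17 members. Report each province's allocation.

Standard divisor: 88963 ÷ 17 ≈ 5233.118.
Standard quotas: Alpha 3.3594, Beta 3.7203, Gamma 9.9203.
Lower quotas: Alpha 3, Beta 3, Gamma 9 (sum 15, leaving 2 seats).
Remainders in descending order: Gamma 0.9203, Beta 0.7203, Alpha 0.3594.
Largest remainders: Gamma, Beta receive the extra seats.

Alpha: 3, Beta: 4, Gamma: 10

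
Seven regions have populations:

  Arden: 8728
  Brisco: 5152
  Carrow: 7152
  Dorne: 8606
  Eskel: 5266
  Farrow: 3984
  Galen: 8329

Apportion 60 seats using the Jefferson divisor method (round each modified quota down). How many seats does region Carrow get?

9

Standard divisor 47217/60 ≈ 786.95; standard quotas: Arden 11.091, Brisco 6.547, Carrow 9.088, Dorne 10.936, Eskel 6.692, Farrow 5.063, Galen 10.584.
Rounding down gives 11, 6, 9, 10, 6, 5, 10 = 57 seats, so the divisor must be adjusted.
With modified divisor 740: modified quotas Arden 11.795, Brisco 6.962, Carrow 9.665, Dorne 11.630, Eskel 7.116, Farrow 5.384, Galen 11.255.
Rounding down: Arden 11, Brisco 6, Carrow 9, Dorne 11, Eskel 7, Farrow 5, Galen 11 (total 60).
Carrow receives 9.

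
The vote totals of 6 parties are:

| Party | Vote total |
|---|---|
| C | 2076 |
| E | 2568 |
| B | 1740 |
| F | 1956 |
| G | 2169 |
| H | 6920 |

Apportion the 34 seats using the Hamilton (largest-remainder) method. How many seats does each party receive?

Standard divisor: 17429 ÷ 34 ≈ 512.618.
Standard quotas: C 4.0498, E 5.0096, B 3.3943, F 3.8157, G 4.2312, H 13.4993.
Lower quotas: C 4, E 5, B 3, F 3, G 4, H 13 (sum 32, leaving 2 seats).
Remainders in descending order: F 0.8157, H 0.4993, B 0.3943, G 0.2312, C 0.0498, E 0.0096.
Largest remainders: F, H receive the extra seats.

C=4, E=5, B=3, F=4, G=4, H=14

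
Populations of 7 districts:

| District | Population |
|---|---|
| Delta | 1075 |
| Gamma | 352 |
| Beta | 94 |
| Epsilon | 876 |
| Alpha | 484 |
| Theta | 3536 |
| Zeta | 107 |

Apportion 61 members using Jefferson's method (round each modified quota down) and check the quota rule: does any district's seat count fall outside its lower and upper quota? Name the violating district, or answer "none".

Standard quotas: Delta 10.051, Gamma 3.291, Beta 0.879, Epsilon 8.191, Alpha 4.525, Theta 33.062, Zeta 1.000.
Jefferson allocation: Delta 10, Gamma 3, Beta 0, Epsilon 8, Alpha 4, Theta 35, Zeta 1.
Theta has quota 33.062 (lower 33, upper 34) but receives 35 — outside the quota interval.

Theta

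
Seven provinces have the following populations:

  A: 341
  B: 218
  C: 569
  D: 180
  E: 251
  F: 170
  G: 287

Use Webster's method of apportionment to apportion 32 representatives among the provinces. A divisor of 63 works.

With modified divisor 63: modified quotas A 5.413, B 3.460, C 9.032, D 2.857, E 3.984, F 2.698, G 4.556.
Rounding to the nearest integer: A 5, B 3, C 9, D 3, E 4, F 3, G 5 (total 32).

A 5, B 3, C 9, D 3, E 4, F 3, G 5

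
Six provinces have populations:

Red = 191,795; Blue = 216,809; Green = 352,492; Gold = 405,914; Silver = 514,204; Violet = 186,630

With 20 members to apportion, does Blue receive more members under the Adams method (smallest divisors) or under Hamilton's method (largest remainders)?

Adams: Red 2, Blue 3, Green 4, Gold 4, Silver 5, Violet 2.
Hamilton: Red 2, Blue 2, Green 4, Gold 4, Silver 6, Violet 2.
Blue gets 3 under Adams and 2 under Hamilton.

Adams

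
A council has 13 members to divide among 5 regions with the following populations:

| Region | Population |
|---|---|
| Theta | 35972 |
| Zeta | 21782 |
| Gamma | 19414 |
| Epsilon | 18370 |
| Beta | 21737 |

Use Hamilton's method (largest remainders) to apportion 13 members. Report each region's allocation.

Theta=4, Zeta=3, Gamma=2, Epsilon=2, Beta=2

Standard divisor: 117275 ÷ 13 ≈ 9021.154.
Standard quotas: Theta 3.9875, Zeta 2.4145, Gamma 2.1521, Epsilon 2.0363, Beta 2.4096.
Lower quotas: Theta 3, Zeta 2, Gamma 2, Epsilon 2, Beta 2 (sum 11, leaving 2 seats).
Remainders in descending order: Theta 0.9875, Zeta 0.4145, Beta 0.4096, Gamma 0.1521, Epsilon 0.0363.
The surplus seats go to Theta, Zeta.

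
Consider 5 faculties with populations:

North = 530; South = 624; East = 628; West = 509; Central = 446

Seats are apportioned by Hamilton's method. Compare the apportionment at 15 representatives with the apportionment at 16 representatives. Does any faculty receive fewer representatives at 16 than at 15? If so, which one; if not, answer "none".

At 15 seats: North 3, South 3, East 3, West 3, Central 3.
At 16 seats: North 3, South 4, East 4, West 3, Central 2.
Central drops from 3 to 2.

Central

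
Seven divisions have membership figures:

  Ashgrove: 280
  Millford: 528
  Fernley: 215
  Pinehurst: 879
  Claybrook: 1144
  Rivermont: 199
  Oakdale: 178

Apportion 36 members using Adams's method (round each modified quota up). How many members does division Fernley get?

3

Standard divisor 3423/36 ≈ 95.083; standard quotas: Ashgrove 2.945, Millford 5.553, Fernley 2.261, Pinehurst 9.245, Claybrook 12.032, Rivermont 2.093, Oakdale 1.872.
Rounding up gives 3, 6, 3, 10, 13, 3, 2 = 40 seats, so the divisor must be adjusted.
With modified divisor 105: modified quotas Ashgrove 2.667, Millford 5.029, Fernley 2.048, Pinehurst 8.371, Claybrook 10.895, Rivermont 1.895, Oakdale 1.695.
Rounding up: Ashgrove 3, Millford 6, Fernley 3, Pinehurst 9, Claybrook 11, Rivermont 2, Oakdale 2 (total 36).
Fernley receives 3.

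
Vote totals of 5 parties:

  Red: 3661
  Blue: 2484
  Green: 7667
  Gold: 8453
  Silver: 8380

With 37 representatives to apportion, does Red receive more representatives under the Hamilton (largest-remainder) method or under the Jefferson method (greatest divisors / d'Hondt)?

Hamilton

Hamilton: Red 5, Blue 3, Green 9, Gold 10, Silver 10.
Jefferson: Red 4, Blue 3, Green 9, Gold 11, Silver 10.
Red gets 5 under Hamilton and 4 under Jefferson.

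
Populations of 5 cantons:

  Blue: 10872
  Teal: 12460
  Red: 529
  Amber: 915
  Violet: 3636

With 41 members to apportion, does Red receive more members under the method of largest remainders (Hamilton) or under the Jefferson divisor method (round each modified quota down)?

Hamilton: Blue 16, Teal 18, Red 1, Amber 1, Violet 5.
Jefferson: Blue 16, Teal 19, Red 0, Amber 1, Violet 5.
Red gets 1 under Hamilton and 0 under Jefferson.

Hamilton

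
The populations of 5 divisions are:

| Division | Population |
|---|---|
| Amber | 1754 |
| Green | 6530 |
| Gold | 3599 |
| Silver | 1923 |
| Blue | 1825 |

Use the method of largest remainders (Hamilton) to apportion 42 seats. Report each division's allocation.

Amber 5, Green 17, Gold 10, Silver 5, Blue 5

Total 15631; standard divisor 15631/42 ≈ 372.167.
Standard quotas: Amber 4.7129, Green 17.5459, Gold 9.6704, Silver 5.1670, Blue 4.9037.
Lower quotas: Amber 4, Green 17, Gold 9, Silver 5, Blue 4 (sum 39, leaving 3 seats).
Remainders in descending order: Blue 0.9037, Amber 0.7129, Gold 0.6704, Green 0.5459, Silver 0.1670.
Largest remainders: Blue, Amber, Gold receive the extra seats.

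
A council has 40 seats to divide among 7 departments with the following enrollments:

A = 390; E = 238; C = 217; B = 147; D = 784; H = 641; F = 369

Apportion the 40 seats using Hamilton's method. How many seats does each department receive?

Standard divisor: 2786 ÷ 40 ≈ 69.65.
Standard quotas: A 5.599, E 3.417, C 3.116, B 2.111, D 11.256, H 9.203, F 5.298.
Lower quotas: A 5, E 3, C 3, B 2, D 11, H 9, F 5 (sum 38, leaving 2 seats).
Remainders in descending order: A 0.599, E 0.417, F 0.298, D 0.256, H 0.203, C 0.116, B 0.111.
Largest remainders: A, E receive the extra seats.

A 6, E 4, C 3, B 2, D 11, H 9, F 5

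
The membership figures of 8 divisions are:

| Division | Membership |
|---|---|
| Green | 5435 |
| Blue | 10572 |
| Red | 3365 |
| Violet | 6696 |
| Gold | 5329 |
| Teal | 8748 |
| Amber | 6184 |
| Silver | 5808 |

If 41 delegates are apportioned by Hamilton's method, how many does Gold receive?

4

The standard divisor is 52137/41 ≈ 1271.634.
Standard quotas: Green 4.2740, Blue 8.3137, Red 2.6462, Violet 5.2657, Gold 4.1907, Teal 6.8793, Amber 4.8630, Silver 4.5674.
Lower quotas: Green 4, Blue 8, Red 2, Violet 5, Gold 4, Teal 6, Amber 4, Silver 4 (sum 37, leaving 4 seats).
Remainders in descending order: Teal 0.8793, Amber 0.8630, Red 0.6462, Silver 0.5674, Blue 0.3137, Green 0.2740, Violet 0.2657, Gold 0.1907.
The surplus seats go to Teal, Amber, Red, Silver.
Gold receives 4.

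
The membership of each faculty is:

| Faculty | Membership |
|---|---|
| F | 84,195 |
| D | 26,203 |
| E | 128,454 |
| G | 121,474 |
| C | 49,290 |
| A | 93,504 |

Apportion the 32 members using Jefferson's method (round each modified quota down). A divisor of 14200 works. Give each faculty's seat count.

F 5, D 1, E 9, G 8, C 3, A 6

With modified divisor 14200: modified quotas F 5.929, D 1.845, E 9.046, G 8.555, C 3.471, A 6.585.
Rounding down: F 5, D 1, E 9, G 8, C 3, A 6 (total 32).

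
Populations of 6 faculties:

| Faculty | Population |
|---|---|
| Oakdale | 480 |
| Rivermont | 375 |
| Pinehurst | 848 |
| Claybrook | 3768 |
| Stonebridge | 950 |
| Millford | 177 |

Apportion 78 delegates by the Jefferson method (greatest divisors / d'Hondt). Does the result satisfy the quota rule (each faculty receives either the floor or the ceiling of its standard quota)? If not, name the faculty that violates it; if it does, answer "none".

Standard quotas: Oakdale 5.674, Rivermont 4.433, Pinehurst 10.025, Claybrook 44.544, Stonebridge 11.231, Millford 2.092.
Jefferson allocation: Oakdale 5, Rivermont 4, Pinehurst 10, Claybrook 46, Stonebridge 11, Millford 2.
Claybrook has quota 44.544 (lower 44, upper 45) but receives 46 — outside the quota interval.

Claybrook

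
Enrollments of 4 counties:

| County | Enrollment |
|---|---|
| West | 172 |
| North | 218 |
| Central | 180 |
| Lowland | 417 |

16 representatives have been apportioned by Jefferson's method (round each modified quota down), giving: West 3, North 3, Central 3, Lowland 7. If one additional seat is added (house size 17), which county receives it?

Priority for the next seat is population ÷ (current seats + 1).
Priorities: West 43.000, North 54.500, Central 45.000, Lowland 52.125.
Highest priority: North.

North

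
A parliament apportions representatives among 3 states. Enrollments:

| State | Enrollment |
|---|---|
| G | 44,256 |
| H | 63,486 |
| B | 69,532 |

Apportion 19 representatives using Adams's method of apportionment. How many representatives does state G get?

5

Standard divisor 177274/19 ≈ 9330.211; standard quotas: G 4.743, H 6.804, B 7.452.
Rounding up gives 5, 7, 8 = 20 seats, so the divisor must be adjusted.
With modified divisor 10300: modified quotas G 4.297, H 6.164, B 6.751.
Rounding up: G 5, H 7, B 7 (total 19).
G receives 5.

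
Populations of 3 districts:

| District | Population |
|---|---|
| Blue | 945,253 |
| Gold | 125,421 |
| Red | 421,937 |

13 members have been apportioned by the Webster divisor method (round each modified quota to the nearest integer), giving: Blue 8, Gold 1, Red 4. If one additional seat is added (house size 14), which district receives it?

Blue

Priority for the next seat is population ÷ (current seats + 0.5).
Priorities: Blue 111206.235, Gold 83614.000, Red 93763.778.
Highest priority: Blue.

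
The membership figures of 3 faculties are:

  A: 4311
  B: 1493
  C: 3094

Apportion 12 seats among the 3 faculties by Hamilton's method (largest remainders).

A=6, B=2, C=4

The standard divisor is 8898/12 ≈ 741.5.
Standard quotas: A 5.814, B 2.013, C 4.173.
Lower quotas: A 5, B 2, C 4 (sum 11, leaving 1 seat).
Remainders in descending order: A 0.814, C 0.173, B 0.013.
Largest remainder: A receives the extra seat.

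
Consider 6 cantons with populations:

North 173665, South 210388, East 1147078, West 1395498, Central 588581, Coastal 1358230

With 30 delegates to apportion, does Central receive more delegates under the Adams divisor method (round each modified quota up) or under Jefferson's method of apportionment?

Adams

Adams: North 1, South 2, East 7, West 8, Central 4, Coastal 8.
Jefferson: North 1, South 1, East 7, West 9, Central 3, Coastal 9.
Central gets 4 under Adams and 3 under Jefferson.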